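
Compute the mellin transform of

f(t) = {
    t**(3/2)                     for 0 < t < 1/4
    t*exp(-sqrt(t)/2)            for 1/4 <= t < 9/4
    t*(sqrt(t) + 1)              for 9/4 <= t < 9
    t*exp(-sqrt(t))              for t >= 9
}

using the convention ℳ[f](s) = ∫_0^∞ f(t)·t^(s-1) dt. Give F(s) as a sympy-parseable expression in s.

(32*2**(4*s)*(s + 1)*(2*s + 3)*uppergamma(2*s + 2, 1/4) - 32*2**(4*s)*(s + 1)*(2*s + 3)*uppergamma(2*s + 2, 3/4) + 8*2**(2*s)*(s + 1)*(2*s + 3)*uppergamma(2*s + 2, 3) - 45*3**(2*s)*(s + 1) - 9*3**(2*s) + 288*6**(2*s)*(s + 1) + 36*6**(2*s) + s + 1)/(4*2**(2*s)*(s + 1)*(2*s + 3))
  Re(s) > -3/2

remove the shared t-power first: sqrt(t) on [0, 1/4); exp(-sqrt(t)/2) on [1/4, 9/4); sqrt(t) + 1 on [9/4, 9); …
reversing the power substitution: t on [0, 1/2); exp(-t/2) on [1/2, 3/2); t + 1 on [3/2, 3); …
treat the 4 regions marked off by 1/4, 9/4, 9 separately and sum
between 0 and 1/4 the integrand is t**(3/2)·t^(s-1)
∫ over [1/4, 9/4) of t*exp(-sqrt(t)/2)·t^(s-1) joins the sum
segment 9/4 to 9 holds t*(sqrt(t) + 1); add its integral
∫ over [9, ∞) of t*exp(-sqrt(t))·t^(s-1) joins the sum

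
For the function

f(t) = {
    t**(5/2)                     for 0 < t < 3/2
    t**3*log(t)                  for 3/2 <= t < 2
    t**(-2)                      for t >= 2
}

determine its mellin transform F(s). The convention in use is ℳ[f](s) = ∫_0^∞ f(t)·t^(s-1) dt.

(-64*2**(2*s)*(s - 2)*(2*s + 5) - 2*2**(2*s)*(2*s + 5)*(2*s + (s + 2)**2 + 5) + 3**s*(s - 2)*(s + 2)*(2*s + 5)*(-27*log(3) + 27*log(2)) + 3**s*(s - 2)*(2*s + 5)*(-27*log(3) + 27*log(2)) + 27*3**s*(s - 2)*(2*s + 5) + 18*3**s*sqrt(6)*(s - 2)*(2*s + (s + 2)**2 + 5) + 64*4**s*(s - 2)*(s + 2)*(2*s + 5)*log(2) + 64*4**s*(s - 2)*(2*s + 5)*log(2))/(8*2**s*(s - 2)*(2*s + 5)*(2*s + (s + 2)**2 + 5))
  -5/2 < Re(s) < 2

remove the shared t-power first: sqrt(t) on [0, 3/2); t*log(t) on [3/2, 2); t**(-4) on [2, ∞)
the 3 pieces separated at 3/2, 2 each add one integral
∫ t**(5/2)·t^(s-1) over [0, 3/2)
on [3/2, 2) integrate f = t**3*log(t) against the kernel
∫ t**(-2)·t^(s-1) over [2, ∞)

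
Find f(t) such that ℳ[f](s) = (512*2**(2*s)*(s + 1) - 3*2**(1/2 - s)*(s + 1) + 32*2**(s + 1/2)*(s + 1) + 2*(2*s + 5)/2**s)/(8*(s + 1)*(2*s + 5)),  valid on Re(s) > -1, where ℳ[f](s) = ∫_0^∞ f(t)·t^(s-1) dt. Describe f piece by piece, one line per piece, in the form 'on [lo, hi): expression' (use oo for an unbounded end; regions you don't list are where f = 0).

on [0, 1/2): t/2
on [1/2, 2): 3*t**(5/2)/2
on [2, 4): t**(5/2)

linearity at 1/2, 2 turns ℳ[f](s) into 3 summed integrals
between 0 and 1/2 the integrand is t/2·t^(s-1)
between 1/2 and 2 the integrand is 3*t**(5/2)/2·t^(s-1)
∫ t**(5/2)·t^(s-1) over [2, 4)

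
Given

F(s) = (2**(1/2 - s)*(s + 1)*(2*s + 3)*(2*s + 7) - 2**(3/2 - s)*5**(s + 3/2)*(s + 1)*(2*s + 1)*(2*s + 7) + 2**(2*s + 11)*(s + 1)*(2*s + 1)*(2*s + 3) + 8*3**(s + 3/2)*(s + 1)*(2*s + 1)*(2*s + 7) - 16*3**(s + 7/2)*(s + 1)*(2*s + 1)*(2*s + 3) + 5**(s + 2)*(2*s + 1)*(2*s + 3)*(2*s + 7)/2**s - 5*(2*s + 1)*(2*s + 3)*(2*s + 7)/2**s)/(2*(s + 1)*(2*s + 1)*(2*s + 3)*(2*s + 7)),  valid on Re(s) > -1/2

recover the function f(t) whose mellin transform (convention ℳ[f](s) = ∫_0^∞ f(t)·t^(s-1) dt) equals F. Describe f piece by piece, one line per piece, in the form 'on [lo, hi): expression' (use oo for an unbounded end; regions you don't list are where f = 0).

split f at 1/2, 5/2, 3: ℳ[f](s) collects 4 kernel integrals
over [0, 1/2), the kernel integral of sqrt(t)/2 enters the sum
on [1/2, 5/2) integrate f = 5*t against the kernel
piece [5/2, 3): integrate 2*t**(3/2) against the kernel
segment 3 to 4 holds 4*t**(7/2); add its integral

on [0, 1/2): sqrt(t)/2
on [1/2, 5/2): 5*t
on [5/2, 3): 2*t**(3/2)
on [3, 4): 4*t**(7/2)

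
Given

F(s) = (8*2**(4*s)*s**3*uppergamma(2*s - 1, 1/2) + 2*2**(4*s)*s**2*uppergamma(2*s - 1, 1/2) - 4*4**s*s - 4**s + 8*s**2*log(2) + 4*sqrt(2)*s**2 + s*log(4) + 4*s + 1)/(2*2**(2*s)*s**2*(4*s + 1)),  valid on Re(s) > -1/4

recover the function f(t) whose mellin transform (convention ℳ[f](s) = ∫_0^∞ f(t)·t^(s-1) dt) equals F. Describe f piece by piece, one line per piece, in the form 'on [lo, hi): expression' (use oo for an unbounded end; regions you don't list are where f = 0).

reversing the power substitution: sqrt(t) on [0, 1/2); log(t) on [1/2, 1); exp(-t/2)/t on [1, ∞)
remove the shared t-power first: t**(3/2) on [0, 1/2); t*log(t) on [1/2, 1); exp(-t/2) on [1, ∞)
the 3 pieces separated at 1/4, 1 each add one integral
segment 0 to 1/4 holds t**(1/4); add its integral
∫ over [1/4, 1) of log(sqrt(t))·t^(s-1) joins the sum
[1, ∞) adds the kernel integral of exp(-sqrt(t)/2)/sqrt(t)

on [0, 1/4): t**(1/4)
on [1/4, 1): log(sqrt(t))
on [1, oo): exp(-sqrt(t)/2)/sqrt(t)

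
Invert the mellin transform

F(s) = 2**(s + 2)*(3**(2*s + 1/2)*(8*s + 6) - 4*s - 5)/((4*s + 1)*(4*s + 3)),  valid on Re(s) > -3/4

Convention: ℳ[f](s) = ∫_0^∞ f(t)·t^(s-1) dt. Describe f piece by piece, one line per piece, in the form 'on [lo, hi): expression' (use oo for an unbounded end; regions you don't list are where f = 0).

the common scale on t comes off first: t**(3/4) on [0, 1); 2*t**(1/4) on [1, 9)
undo the power substitution: t**(3/2) on [0, 1); 2*sqrt(t) on [1, 3)
integrate the 2 segments split at 2, then add the results
piece [0, 2): integrate 2**(1/4)*t**(3/4)/2 against the kernel
piece [2, 18): integrate 2**(3/4)*t**(1/4) against the kernel

on [0, 2): 2**(1/4)*t**(3/4)/2
on [2, 18): 2**(3/4)*t**(1/4)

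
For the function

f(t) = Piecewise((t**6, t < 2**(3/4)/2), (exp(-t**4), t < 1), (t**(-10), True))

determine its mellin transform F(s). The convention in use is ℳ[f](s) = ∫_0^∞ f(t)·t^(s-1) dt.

(2**(3/4)/2)**s*(2**(s/4)*(s - 10)*(s + 6)*uppergamma(s/4, 1/2) - 2**(s/4)*(s - 10)*(s + 6)*uppergamma(s/4, 1) - 4*2**(s/4)*(s + 6) + sqrt(2)*(s - 10))/(4*(s - 10)*(s + 6))
  -6 < Re(s) < 10

the power substitution comes off first: t**3 on [0, sqrt(2)/2); exp(-t**2) on [sqrt(2)/2, 1); t**(-5) on [1, ∞)
reversing the power substitution: t**(3/2) on [0, 1/2); exp(-t) on [1/2, 1); t**(-5/2) on [1, ∞)
f breaks at 2**(3/4)/2, 1 into 3 integrals to sum
on [0, 2**(3/4)/2): add ∫ t**6·t^(s-1) dt
between 2**(3/4)/2 and 1 the integrand is exp(-t**4)·t^(s-1)
piece [1, ∞): integrate t**(-10) against the kernel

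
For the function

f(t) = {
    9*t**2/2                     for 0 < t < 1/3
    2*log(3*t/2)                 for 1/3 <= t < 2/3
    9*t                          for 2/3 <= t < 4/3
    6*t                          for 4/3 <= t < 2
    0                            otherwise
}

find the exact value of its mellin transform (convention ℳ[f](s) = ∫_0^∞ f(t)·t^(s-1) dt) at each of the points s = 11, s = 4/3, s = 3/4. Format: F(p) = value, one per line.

invert the common scale on t to get t**2/2 on [0, 1); 2*log(t/2) on [1, 2); 3*t on [2, 4); …
back out the shared t-power: t/2 on [0, 1); 2*log(t/2)/t on [1, 2); 3 on [2, 4); …
undo the common scale on t: t on [0, 1/2); log(t)/t on [1/2, 1); 3 on [1, 2); …
the 4 pieces separated at 1/3, 2/3, 4/3 each add one integral
on [0, 1/3) integrate f = 9*t**2/2 against the kernel
∫ 2*log(3*t/2)·t^(s-1) over [1/3, 2/3)
the [2/3, 4/3) slice contributes ∫ 9*t·t^(s-1) dt
the [4/3, 2) slice contributes ∫ 6*t·t^(s-1) dt

F(11) = 2*log(2)/1948617 + 3437263911431/1671913386
F(4/3) = 3**(2/3)*(-690*2**(1/3) + 140*log(2) + 119 + 640*2**(2/3) + 2880*6**(1/3))/840
F(3/4) = 2*3**(1/4)*(-2420*2**(3/4) + 924*log(2) + 1295 + 1584*sqrt(2) + 2376*6**(3/4))/2079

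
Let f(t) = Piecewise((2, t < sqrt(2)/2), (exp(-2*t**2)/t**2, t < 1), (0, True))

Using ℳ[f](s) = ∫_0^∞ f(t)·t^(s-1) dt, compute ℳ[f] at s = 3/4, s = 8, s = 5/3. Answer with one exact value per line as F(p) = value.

reversing the power substitution: 2 on [0, 1/2); exp(-2*t)/t on [1/2, 1)
back out the shared t-power: 2*t on [0, 1/2); exp(-2*t) on [1/2, 1)
the common scale on t comes off first: t on [0, 1); exp(-t) on [1, 2)
f breaks at sqrt(2)/2 into 2 integrals to sum
for t in [0, sqrt(2)/2): the term is ∫ 2·t^(s-1)
segment sqrt(2)/2 to 1 holds exp(-2*t**2)/t**2; add its integral

F(3/4) = 2**(5/8)*(-3*uppergamma(-5/8, 2) + 3*uppergamma(-5/8, 1) + 8)/6
F(8) = (-40 + exp(2) + 20*E)*exp(-2)/64
F(5/3) = 2**(1/6)*(-5*uppergamma(-1/6, 2) + 5*uppergamma(-1/6, 1) + 6)/10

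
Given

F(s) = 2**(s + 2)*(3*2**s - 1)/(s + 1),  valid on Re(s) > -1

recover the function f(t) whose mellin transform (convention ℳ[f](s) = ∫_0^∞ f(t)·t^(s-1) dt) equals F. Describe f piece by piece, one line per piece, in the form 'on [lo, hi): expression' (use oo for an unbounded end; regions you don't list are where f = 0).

cuts at 2: linearity sums the 2 kernel integrals
∫ over [0, 2) of t·t^(s-1) joins the sum
for t in [2, 4): the term is ∫ 3*t·t^(s-1)

on [0, 2): t
on [2, 4): 3*t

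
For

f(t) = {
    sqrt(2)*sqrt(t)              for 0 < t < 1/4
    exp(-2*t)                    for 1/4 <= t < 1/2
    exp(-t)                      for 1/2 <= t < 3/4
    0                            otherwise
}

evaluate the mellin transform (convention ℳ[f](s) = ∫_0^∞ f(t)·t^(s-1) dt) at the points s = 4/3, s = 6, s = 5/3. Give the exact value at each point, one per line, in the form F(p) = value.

F(4/3) = -uppergamma(4/3, 3/4) - 2**(2/3)*uppergamma(4/3, 1)/4 + 3*2**(5/6)/88 + 2**(2/3)*uppergamma(4/3, 1/2)/4 + uppergamma(4/3, 1/2)
F(6) = -260103*exp(-3/4)/1024 - 163*exp(-1)/32 + sqrt(2)/53248 + 411515*exp(-1/2)/2048
F(5/3) = -uppergamma(5/3, 3/4) - 2**(1/3)*uppergamma(5/3, 1)/4 + 3*2**(1/6)/104 + 2**(1/3)*uppergamma(5/3, 1/2)/4 + uppergamma(5/3, 1/2)

reversing the common scale on t: sqrt(t) on [0, 1/2); exp(-t) on [1/2, 1); exp(-t/2) on [1, 3/2)
decompose at 1/4, 1/2; ℳ[f](s) sums the 3 pieces' integrals
for t in [0, 1/4): the term is ∫ sqrt(2)*sqrt(t)·t^(s-1)
over [1/4, 1/2), the kernel integral of exp(-2*t) enters the sum
segment [1/2, 3/4) carries exp(-t); integrate it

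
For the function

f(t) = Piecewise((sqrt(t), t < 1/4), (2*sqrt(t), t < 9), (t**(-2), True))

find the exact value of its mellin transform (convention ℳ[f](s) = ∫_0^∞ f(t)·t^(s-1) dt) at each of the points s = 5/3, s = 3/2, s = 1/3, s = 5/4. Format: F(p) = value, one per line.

F(5/3) = 2**(2/3)*(-3 + 7880*6**(1/3))/208
F(3/2) = 7837/96
F(1/3) = 2**(1/3)*(-81 + 973*6**(2/3))/270
F(5/4) = sqrt(2)*(-27 + 11720*sqrt(6))/756

invert the power substitution to get t on [0, 1/2); 2*t on [1/2, 3); t**(-4) on [3, ∞)
treat the 3 regions marked off by 1/4, 9 separately and sum
over [0, 1/4), the kernel integral of sqrt(t) enters the sum
∫ over [1/4, 9) of 2*sqrt(t)·t^(s-1) joins the sum
segment 9 to ∞ holds t**(-2); add its integral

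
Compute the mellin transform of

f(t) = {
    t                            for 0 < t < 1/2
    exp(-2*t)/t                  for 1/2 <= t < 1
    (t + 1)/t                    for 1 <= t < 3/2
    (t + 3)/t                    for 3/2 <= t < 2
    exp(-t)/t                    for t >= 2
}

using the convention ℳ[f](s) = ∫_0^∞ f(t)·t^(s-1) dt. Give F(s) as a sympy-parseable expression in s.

(6*2**s*s*(s - 1)*(s + 1)*uppergamma(s - 1, 2) - 12*2**s*(s - 1)*(s + 1) - 6*2**s*(s + 1) - 8*3**s*(s - 1)*(s + 1) - 8*3**s*(s + 1) + 15*4**s*(s - 1)*(s + 1) + 9*4**s*(s + 1) + 12*s*(s - 1)*(s + 1)*uppergamma(s - 1, 1) - 12*s*(s - 1)*(s + 1)*uppergamma(s - 1, 2) + 3*s*(s - 1))/(6*2**s*s*(s - 1)*(s + 1))
  Re(s) > -1

peel off the shared t-power: t**2 on [0, 1/2); exp(-2*t) on [1/2, 1); t + 1 on [1, 3/2); …
breakpoints 1/2, 1, 3/2, 2: one integral from each of the 5 segments
piece [0, 1/2): integrate t against the kernel
the [1/2, 1) slice contributes ∫ exp(-2*t)/t·t^(s-1) dt
the [1, 3/2) slice contributes ∫ (t + 1)/t·t^(s-1) dt
∫ over [3/2, 2) of (t + 3)/t·t^(s-1) joins the sum
on [2, ∞) integrate f = exp(-t)/t against the kernel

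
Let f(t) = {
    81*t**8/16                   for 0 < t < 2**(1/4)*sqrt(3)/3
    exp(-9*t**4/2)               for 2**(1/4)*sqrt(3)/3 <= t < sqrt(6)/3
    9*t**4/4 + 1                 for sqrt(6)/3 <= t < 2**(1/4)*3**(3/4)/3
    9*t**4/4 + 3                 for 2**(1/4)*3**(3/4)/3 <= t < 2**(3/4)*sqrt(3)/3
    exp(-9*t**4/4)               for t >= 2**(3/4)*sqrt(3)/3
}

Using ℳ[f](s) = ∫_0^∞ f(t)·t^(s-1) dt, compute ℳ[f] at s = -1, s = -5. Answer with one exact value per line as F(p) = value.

the power substitution comes off first: 81*t**4/16 on [0, sqrt(2)/3); exp(-9*t**2/2) on [sqrt(2)/3, 2/3); 9*t**2/4 + 1 on [2/3, sqrt(6)/3); …
remove the common scale on t first: t**4 on [0, sqrt(2)/2); exp(-2*t**2) on [sqrt(2)/2, 1); t**2 + 1 on [1, sqrt(6)/2); …
remove the power substitution first: t**2 on [0, 1/2); exp(-2*t) on [1/2, 1); t + 1 on [1, 3/2); …
summing 5 kernel integrals split by 2**(1/4)*sqrt(3)/3, sqrt(6)/3, 2**(1/4)*3**(3/4)/3, 2**(3/4)*sqrt(3)/3 yields ℳ[f](s)
segment [0, 2**(1/4)*sqrt(3)/3) carries 81*t**8/16; integrate it
segment [2**(1/4)*sqrt(3)/3, sqrt(6)/3) carries exp(-9*t**4/2); integrate it
segment sqrt(6)/3 to 2**(1/4)*3**(3/4)/3 holds (9*t**4/4 + 1); add its integral
between 2**(1/4)*3**(3/4)/3 and 2**(3/4)*sqrt(3)/3 the integrand is (9*t**4/4 + 3)·t^(s-1)
[2**(3/4)*sqrt(3)/3, ∞) adds the kernel integral of exp(-9*t**4/4)

F(-1) = 2**(3/4)*sqrt(3)*(-196*sqrt(2) - 42*uppergamma(-1/4, 2) + 21*2**(3/4)*uppergamma(-1/4, 2) + 6 + 42*uppergamma(-1/4, 1) + 56*2**(3/4) + 112*3**(3/4))/336
F(-5) = 2**(3/4)*sqrt(3)*(-234*sqrt(2) - 180*uppergamma(-5/4, 2) + 45*2**(3/4)*uppergamma(-5/4, 2) + 180*uppergamma(-5/4, 1) + 60 + 32*3**(3/4) + 216*2**(3/4))/320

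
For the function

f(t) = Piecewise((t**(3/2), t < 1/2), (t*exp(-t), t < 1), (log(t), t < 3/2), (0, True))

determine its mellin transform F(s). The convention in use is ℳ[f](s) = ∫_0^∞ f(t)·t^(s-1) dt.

(4*2**s*s**3*uppergamma(s + 1, 1/2) - 4*2**s*s**3*uppergamma(s + 1, 1) + 6*2**s*s**2*uppergamma(s + 1, 1/2) - 6*2**s*s**2*uppergamma(s + 1, 1) + 4*2**s*s + 6*2**s + 3**s*s**2*(-4*log(2) + 4*log(3)) - 4*3**s*s + 3**s*s*(-6*log(2) + 6*log(3)) - 6*3**s + sqrt(2)*s**2)/(2*2**s*s**2*(2*s + 3))
  Re(s) > -3/2

remove the shared t-power first: sqrt(t) on [0, 1/2); exp(-t) on [1/2, 1); log(t)/t on [1, 3/2)
linearity at 1/2, 1 turns ℳ[f](s) into 3 summed integrals
for t in [0, 1/2): the term is ∫ t**(3/2)·t^(s-1)
over [1/2, 1), the kernel integral of t*exp(-t) enters the sum
segment 1 to 3/2 holds log(t); add its integral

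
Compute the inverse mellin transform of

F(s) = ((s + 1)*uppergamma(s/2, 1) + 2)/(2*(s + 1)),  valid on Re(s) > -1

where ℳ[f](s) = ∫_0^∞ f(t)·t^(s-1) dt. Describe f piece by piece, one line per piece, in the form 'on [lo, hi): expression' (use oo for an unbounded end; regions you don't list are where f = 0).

reversing the power substitution: sqrt(t) on [0, 1); exp(-t) on [1, ∞)
the 2 pieces separated at 1 each add one integral
segment [0, 1) carries t; integrate it
between 1 and ∞ the integrand is exp(-t**2)·t^(s-1)

on [0, 1): t
on [1, oo): exp(-t**2)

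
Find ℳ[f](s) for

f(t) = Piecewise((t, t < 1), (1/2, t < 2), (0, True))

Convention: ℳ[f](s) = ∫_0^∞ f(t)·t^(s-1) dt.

decompose at 1; ℳ[f](s) sums the 2 pieces' integrals
∫ over [0, 1) of t·t^(s-1) joins the sum
[1, 2) adds the kernel integral of 1/2

(2**s*(s + 1) + s - 1)/(2*s*(s + 1))
  Re(s) > -1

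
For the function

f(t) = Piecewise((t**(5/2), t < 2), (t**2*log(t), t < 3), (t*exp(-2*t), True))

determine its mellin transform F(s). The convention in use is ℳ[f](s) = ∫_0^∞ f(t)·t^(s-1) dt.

(-8*12**s*(s + 1)*(2*s + 5)*log(2) - 8*12**s*(2*s + 5)*log(2) + 8*12**s*(2*s + 5) + 16*12**s*sqrt(2)*(2*s + (s + 1)**2 + 3) + 18*18**s*(s + 1)*(2*s + 5)*log(3) - 18*18**s*(2*s + 5) + 18*18**s*(2*s + 5)*log(3) + 3**s*(2*s + 5)*(2*s + (s + 1)**2 + 3)*uppergamma(s + 1, 6))/(2*6**s*(2*s + 5)*(2*s + (s + 1)**2 + 3))
  Re(s) > -5/2

the shared t-power comes off first: t**(3/2) on [0, 2); t*log(t) on [2, 3); exp(-2*t) on [3, ∞)
summing 3 kernel integrals split by 2, 3 yields ℳ[f](s)
on [0, 2) integrate f = t**(5/2) against the kernel
the [2, 3) slice contributes ∫ t**2*log(t)·t^(s-1) dt
piece [3, ∞): integrate t*exp(-2*t) against the kernel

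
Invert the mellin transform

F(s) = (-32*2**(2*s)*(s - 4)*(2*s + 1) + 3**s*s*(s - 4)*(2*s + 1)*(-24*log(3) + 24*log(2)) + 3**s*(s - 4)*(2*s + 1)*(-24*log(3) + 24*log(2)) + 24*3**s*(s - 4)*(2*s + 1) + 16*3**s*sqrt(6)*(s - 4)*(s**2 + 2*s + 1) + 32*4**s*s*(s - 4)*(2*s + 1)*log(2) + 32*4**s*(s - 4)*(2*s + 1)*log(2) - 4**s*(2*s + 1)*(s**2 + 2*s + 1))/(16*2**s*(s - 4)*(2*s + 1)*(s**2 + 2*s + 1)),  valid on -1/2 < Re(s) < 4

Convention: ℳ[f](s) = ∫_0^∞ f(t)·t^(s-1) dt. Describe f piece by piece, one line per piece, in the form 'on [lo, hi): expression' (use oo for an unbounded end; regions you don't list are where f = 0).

on [0, 3/2): sqrt(t)
on [3/2, 2): t*log(t)
on [2, oo): t**(-4)

the 3 pieces separated at 3/2, 2 each add one integral
piece [0, 3/2): integrate sqrt(t) against the kernel
[3/2, 2) adds the kernel integral of t*log(t)
∫ over [2, ∞) of t**(-4)·t^(s-1) joins the sum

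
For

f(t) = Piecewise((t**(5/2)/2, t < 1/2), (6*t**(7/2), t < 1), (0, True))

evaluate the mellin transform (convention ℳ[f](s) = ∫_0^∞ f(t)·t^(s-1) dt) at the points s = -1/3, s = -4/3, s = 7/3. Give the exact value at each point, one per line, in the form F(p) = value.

F(-1/3) = 36/19 - 177*2**(5/6)/1976
F(-4/3) = 36/13 - 87*2**(5/6)/364
F(7/3) = 36/35 - 417*2**(1/6)/32480

slice at 1/2, transform all 2 pieces, and sum them
on [0, 1/2): add ∫ t**(5/2)/2·t^(s-1) dt
the [1/2, 1) slice contributes ∫ 6*t**(7/2)·t^(s-1) dt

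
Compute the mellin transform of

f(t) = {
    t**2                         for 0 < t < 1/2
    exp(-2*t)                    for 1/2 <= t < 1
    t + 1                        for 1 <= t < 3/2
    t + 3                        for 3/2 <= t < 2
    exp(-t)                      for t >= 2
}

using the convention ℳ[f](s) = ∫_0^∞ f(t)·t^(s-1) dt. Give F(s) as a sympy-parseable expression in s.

split f at 1/2, 1, 3/2, 2: ℳ[f](s) collects 5 kernel integrals
over [0, 1/2), the kernel integral of t**2 enters the sum
over [1/2, 1), the kernel integral of exp(-2*t) enters the sum
segment [1, 3/2) carries (t + 1); integrate it
[3/2, 2) adds the kernel integral of (t + 3)
on [2, ∞) integrate f = exp(-t) against the kernel

(20*2**(2*s)*s*(s + 2) + 12*2**(2*s)*(s + 2) + 4*2**s*s*(s + 1)*(s + 2)*uppergamma(s, 2) - 8*2**s*s*(s + 2) - 4*2**s*(s + 2) - 8*3**s*s*(s + 2) - 8*3**s*(s + 2) + 4*s*(s + 1)*(s + 2)*uppergamma(s, 1) - 4*s*(s + 1)*(s + 2)*uppergamma(s, 2) + s*(s + 1))/(4*2**s*s*(s + 1)*(s + 2))
  Re(s) > -2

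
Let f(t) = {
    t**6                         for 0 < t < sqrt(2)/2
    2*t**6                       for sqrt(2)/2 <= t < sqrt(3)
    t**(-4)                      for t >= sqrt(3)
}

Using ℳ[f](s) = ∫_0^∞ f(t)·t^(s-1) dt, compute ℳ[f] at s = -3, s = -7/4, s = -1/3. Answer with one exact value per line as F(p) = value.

the power substitution comes off first: t**3 on [0, 1/2); 2*t**3 on [1/2, 3); t**(-2) on [3, ∞)
the shared t-power comes off first: t on [0, 1/2); 2*t on [1/2, 3); t**(-4) on [3, ∞)
decompose at sqrt(2)/2, sqrt(3); ℳ[f](s) sums the 3 pieces' integrals
the [0, sqrt(2)/2) slice contributes ∫ t**6·t^(s-1) dt
∫ 2*t**6·t^(s-1) over [sqrt(2)/2, sqrt(3))
piece [sqrt(3), ∞): integrate t**(-4) against the kernel

F(-3) = sqrt(2)*(-189 + 2270*sqrt(6))/2268
F(-7/4) = 2**(7/8)*(-621 + 44780*6**(1/8))/21114
F(-1/3) = 2**(1/6)*(-351 + 25340*6**(5/6))/15912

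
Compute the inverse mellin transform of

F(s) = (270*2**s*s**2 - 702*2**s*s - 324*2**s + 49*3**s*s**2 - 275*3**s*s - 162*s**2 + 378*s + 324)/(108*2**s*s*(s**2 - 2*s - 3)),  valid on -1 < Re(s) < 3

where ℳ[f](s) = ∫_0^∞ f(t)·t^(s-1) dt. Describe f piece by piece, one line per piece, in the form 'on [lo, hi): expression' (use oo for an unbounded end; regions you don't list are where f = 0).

split f at 1/2, 1, 3/2: ℳ[f](s) collects 4 kernel integrals
between 0 and 1/2 the integrand is t·t^(s-1)
on [1/2, 1): add ∫ (2*t + 1)·t^(s-1) dt
on [1, 3/2): add ∫ t/2·t^(s-1) dt
segment 3/2 to ∞ holds t**(-3); add its integral

on [0, 1/2): t
on [1/2, 1): 2*t + 1
on [1, 3/2): t/2
on [3/2, oo): t**(-3)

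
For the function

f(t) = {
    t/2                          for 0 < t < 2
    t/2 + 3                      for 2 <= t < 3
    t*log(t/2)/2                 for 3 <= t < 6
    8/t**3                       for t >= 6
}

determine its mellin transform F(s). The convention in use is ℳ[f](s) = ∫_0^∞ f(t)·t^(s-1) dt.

(-162*2**s*s*(s - 3)*(s**2 + 2*s + 1) - 162*2**s*(s - 3)*(s**2 + 2*s + 1) - 81*3**s*s**2*(s - 3)*(s + 1)*log(3) + 81*3**s*s**2*(s - 3)*(s + 1)*log(2) - 81*3**s*s*(s - 3)*(s + 1)*log(3) + 81*3**s*s*(s - 3)*(s + 1)*log(2) + 81*3**s*s*(s - 3)*(s + 1) + 243*3**s*s*(s - 3)*(s**2 + 2*s + 1) + 162*3**s*(s - 3)*(s**2 + 2*s + 1) + 162*6**s*s**2*(s - 3)*(s + 1)*log(3) - 162*6**s*s*(s - 3)*(s + 1) + 162*6**s*s*(s - 3)*(s + 1)*log(3) - 2*6**s*s*(s + 1)*(s**2 + 2*s + 1))/(54*s*(s - 3)*(s + 1)*(s**2 + 2*s + 1))
  -1 < Re(s) < 3

peel off the common scale on t: t on [0, 1); t + 3 on [1, 3/2); t*log(t) on [3/2, 3); …
linearity at 2, 3, 6 turns ℳ[f](s) into 4 summed integrals
segment 0 to 2 holds t/2; add its integral
for t in [2, 3): the term is ∫ (t/2 + 3)·t^(s-1)
for t in [3, 6): the term is ∫ t*log(t/2)/2·t^(s-1)
on [6, ∞): add ∫ 8/t**3·t^(s-1) dt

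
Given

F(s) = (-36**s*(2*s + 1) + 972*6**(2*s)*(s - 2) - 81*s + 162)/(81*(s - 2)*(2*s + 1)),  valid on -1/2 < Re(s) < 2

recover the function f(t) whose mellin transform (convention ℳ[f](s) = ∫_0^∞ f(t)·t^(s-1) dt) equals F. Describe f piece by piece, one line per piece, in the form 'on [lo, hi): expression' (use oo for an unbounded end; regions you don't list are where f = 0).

invert the power substitution to get t/2 on [0, 1); t on [1, 6); 16/t**4 on [6, ∞)
undo the common scale on t: t on [0, 1/2); 2*t on [1/2, 3); t**(-4) on [3, ∞)
cuts at 1, 36: linearity sums the 3 kernel integrals
piece [0, 1): integrate sqrt(t)/2 against the kernel
between 1 and 36 the integrand is sqrt(t)·t^(s-1)
the [36, ∞) slice contributes ∫ 16/t**2·t^(s-1) dt

on [0, 1): sqrt(t)/2
on [1, 36): sqrt(t)
on [36, oo): 16/t**2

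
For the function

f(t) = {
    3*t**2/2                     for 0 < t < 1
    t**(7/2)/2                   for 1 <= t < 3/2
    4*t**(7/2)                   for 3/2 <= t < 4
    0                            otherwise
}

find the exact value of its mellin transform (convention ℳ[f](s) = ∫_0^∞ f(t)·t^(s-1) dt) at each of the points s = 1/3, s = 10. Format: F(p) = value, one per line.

the 3 pieces separated at 1, 3/2 each add one integral
on [0, 1) integrate f = 3*t**2/2 against the kernel
over [1, 3/2), the kernel integral of t**(7/2)/2 enters the sum
between 3/2 and 4 the integrand is 4*t**(7/2)·t^(s-1)

F(1/3) = -567*2**(1/6)*3**(5/6)/368 + 165/322 + 3072*2**(2/3)/23
F(10) = 954437179/24 - 413343*sqrt(6)/16384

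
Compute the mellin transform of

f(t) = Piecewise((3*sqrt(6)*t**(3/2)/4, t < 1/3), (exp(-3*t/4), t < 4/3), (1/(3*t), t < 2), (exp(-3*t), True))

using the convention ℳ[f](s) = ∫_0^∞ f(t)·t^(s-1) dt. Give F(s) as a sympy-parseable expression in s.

peel off the common scale on t: t**(3/2) on [0, 1/2); exp(-t/2) on [1/2, 2); 1/(2*t) on [2, 3); …
integrate the 4 segments split at 1/3, 4/3, 2, then add the results
over [0, 1/3), the kernel integral of 3*sqrt(6)*t**(3/2)/4 enters the sum
segment 1/3 to 4/3 holds exp(-3*t/4); add its integral
the [4/3, 2) slice contributes ∫ 1/(3*t)·t^(s-1) dt
∫ exp(-3*t)·t^(s-1) over [2, ∞)

(24**s*(s - 1)*(2*s + 3)*uppergamma(s, 1/4) - 24**s*(s - 1)*(2*s + 3)*uppergamma(s, 1) - 24**s*(2*s + 3)/4 + 36**s*(2*s + 3)/6 + 6**s*(s - 1)*(2*s + 3)*uppergamma(s, 6) + sqrt(2)*6**s*(s - 1)/2)/(18**s*(s - 1)*(2*s + 3))
  Re(s) > -3/2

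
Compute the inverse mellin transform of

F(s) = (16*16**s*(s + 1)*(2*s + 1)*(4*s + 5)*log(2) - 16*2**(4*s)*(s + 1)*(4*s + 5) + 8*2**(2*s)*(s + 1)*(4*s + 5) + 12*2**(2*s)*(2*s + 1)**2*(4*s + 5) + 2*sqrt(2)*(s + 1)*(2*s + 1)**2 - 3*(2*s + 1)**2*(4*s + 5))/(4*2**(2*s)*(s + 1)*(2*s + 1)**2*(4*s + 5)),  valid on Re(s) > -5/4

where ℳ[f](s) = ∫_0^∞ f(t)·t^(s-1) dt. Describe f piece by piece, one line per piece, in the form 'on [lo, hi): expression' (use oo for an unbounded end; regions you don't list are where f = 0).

remove the shared t-power first: t**(1/4) on [0, 1/4); 3 on [1/4, 1); log(sqrt(t))/sqrt(t) on [1, 4)
back out the power substitution: sqrt(t) on [0, 1/2); 3 on [1/2, 1); log(t)/t on [1, 2)
invert the shared t-power to get t**(3/2) on [0, 1/2); 3*t on [1/2, 1); log(t) on [1, 2)
f breaks at 1/4, 1 into 3 integrals to sum
∫ over [0, 1/4) of t**(5/4)·t^(s-1) joins the sum
over [1/4, 1), the kernel integral of 3*t enters the sum
on [1, 4): add ∫ sqrt(t)*log(sqrt(t))·t^(s-1) dt

on [0, 1/4): t**(5/4)
on [1/4, 1): 3*t
on [1, 4): sqrt(t)*log(sqrt(t))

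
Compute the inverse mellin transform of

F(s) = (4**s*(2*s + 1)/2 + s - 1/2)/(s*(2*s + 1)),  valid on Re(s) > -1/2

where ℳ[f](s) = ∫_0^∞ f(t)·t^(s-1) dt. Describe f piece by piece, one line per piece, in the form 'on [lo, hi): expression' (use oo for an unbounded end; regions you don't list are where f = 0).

reversing the power substitution: t on [0, 1); 1/2 on [1, 2)
cuts at 1: linearity sums the 2 kernel integrals
∫ over [0, 1) of sqrt(t)·t^(s-1) joins the sum
segment 1 to 4 holds 1/2; add its integral

on [0, 1): sqrt(t)
on [1, 4): 1/2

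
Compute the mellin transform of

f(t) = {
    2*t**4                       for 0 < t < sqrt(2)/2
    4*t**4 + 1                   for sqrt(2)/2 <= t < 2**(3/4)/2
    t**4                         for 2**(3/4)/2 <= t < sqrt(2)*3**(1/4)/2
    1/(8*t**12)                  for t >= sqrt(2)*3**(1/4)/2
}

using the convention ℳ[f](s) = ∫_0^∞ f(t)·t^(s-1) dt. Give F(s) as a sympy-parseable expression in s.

invert the power substitution to get 2*t**2 on [0, 1/2); 4*t**2 + 1 on [1/2, sqrt(2)/2); t**2 on [sqrt(2)/2, sqrt(3)/2); …
peel off the power substitution: 2*t on [0, 1/4); 4*t + 1 on [1/4, 1/2); t on [1/2, 3/4); …
undo the common scale on t: t on [0, 1/2); 2*t + 1 on [1/2, 1); t/2 on [1, 3/2); …
decompose at sqrt(2)/2, 2**(3/4)/2, sqrt(2)*3**(1/4)/2; ℳ[f](s) sums the 4 pieces' integrals
piece [0, sqrt(2)/2): integrate 2*t**4 against the kernel
for t in [sqrt(2)/2, 2**(3/4)/2): the term is ∫ (4*t**4 + 1)·t^(s-1)
segment 2**(3/4)/2 to sqrt(2)*3**(1/4)/2 holds t**4; add its integral
on [sqrt(2)*3**(1/4)/2, ∞) integrate f = 1/(8*t**12) against the kernel

(sqrt(2)/2)**s*(270*2**(s/4)*s*(s - 12) + 432*2**(s/4)*(s - 12) + 81*3**(s/4)*s*(s - 12) - 32*3**(s/4)*s*(s + 4) - 162*s*(s - 12) - 432*s + 5184)/(108*s*(s - 12)*(s + 4))
  -4 < Re(s) < 12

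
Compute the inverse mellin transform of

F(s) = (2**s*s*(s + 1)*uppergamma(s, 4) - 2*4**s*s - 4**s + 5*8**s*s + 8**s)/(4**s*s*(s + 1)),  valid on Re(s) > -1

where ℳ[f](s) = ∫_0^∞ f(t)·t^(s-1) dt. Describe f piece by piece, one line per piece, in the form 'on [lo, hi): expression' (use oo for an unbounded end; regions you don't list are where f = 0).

on [0, 1): t
on [1, 2): 2*t + 1
on [2, oo): exp(-2*t)

cuts at 1, 2: linearity sums the 3 kernel integrals
the [0, 1) slice contributes ∫ t·t^(s-1) dt
on [1, 2) integrate f = (2*t + 1) against the kernel
segment 2 to ∞ holds exp(-2*t); add its integral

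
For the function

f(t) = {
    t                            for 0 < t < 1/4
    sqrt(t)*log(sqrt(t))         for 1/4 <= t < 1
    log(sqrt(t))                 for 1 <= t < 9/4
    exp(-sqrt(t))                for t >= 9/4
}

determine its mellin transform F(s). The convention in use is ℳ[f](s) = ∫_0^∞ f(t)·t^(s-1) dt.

(8*2**(2*s)*s**2*(s + 1)*(4*s**2 + 4*s + 1)*uppergamma(2*s, 3/2) - 8*2**(2*s)*s**2*(s + 1) + 2*2**(2*s)*(s + 1)*(4*s**2 + 4*s + 1) + 9**s*s*(s + 1)*(-4*log(2) + 4*log(3))*(4*s**2 + 4*s + 1) - 2*9**s*(s + 1)*(4*s**2 + 4*s + 1) + 8*s**3*(s + 1)*log(2) + 4*s**2*(s + 1)*log(2) + 4*s**2*(s + 1) + s**2*(4*s**2 + 4*s + 1))/(4*2**(2*s)*s**2*(s + 1)*(4*s**2 + 4*s + 1))
  Re(s) > -1

undo the power substitution: t**2 on [0, 1/2); t*log(t) on [1/2, 1); log(t) on [1, 3/2); …
breakpoints 1/4, 1, 9/4: one integral from each of the 4 segments
∫ over [0, 1/4) of t·t^(s-1) joins the sum
[1/4, 1) adds the kernel integral of sqrt(t)*log(sqrt(t))
piece [1, 9/4): integrate log(sqrt(t)) against the kernel
segment 9/4 to ∞ holds exp(-sqrt(t)); add its integral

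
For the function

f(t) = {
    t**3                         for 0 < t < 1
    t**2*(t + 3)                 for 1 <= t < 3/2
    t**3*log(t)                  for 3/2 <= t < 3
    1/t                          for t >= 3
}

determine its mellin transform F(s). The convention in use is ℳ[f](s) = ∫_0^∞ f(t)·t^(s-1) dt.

undo the shared t-power: t on [0, 1); t + 3 on [1, 3/2); t*log(t) on [3/2, 3); …
cuts at 1, 3/2, 3: linearity sums the 4 kernel integrals
segment 0 to 1 holds t**3; add its integral
segment [1, 3/2) carries t**2*(t + 3); integrate it
[3/2, 3) adds the kernel integral of t**3*log(t)
segment [3, ∞) carries 1/t; integrate it

2**(-s - 2)*(-162*2**(s + 2)*(s - 1)*(s + 2)*(2*s + (s + 2)**2 + 5) - 162*2**(s + 2)*(s - 1)*(2*s + (s + 2)**2 + 5) - 81*3**(s + 2)*(s - 1)*(s + 2)**2*(s + 3)*log(3) + 81*3**(s + 2)*(s - 1)*(s + 2)**2*(s + 3)*log(2) - 81*3**(s + 2)*(s - 1)*(s + 2)*(s + 3)*log(3) + 81*3**(s + 2)*(s - 1)*(s + 2)*(s + 3)*log(2) + 81*3**(s + 2)*(s - 1)*(s + 2)*(s + 3) + 243*3**(s + 2)*(s - 1)*(s + 2)*(2*s + (s + 2)**2 + 5) + 162*3**(s + 2)*(s - 1)*(2*s + (s + 2)**2 + 5) + 162*6**(s + 2)*(s - 1)*(s + 2)**2*(s + 3)*log(3) - 162*6**(s + 2)*(s - 1)*(s + 2)*(s + 3) + 162*6**(s + 2)*(s - 1)*(s + 2)*(s + 3)*log(3) - 2*6**(s + 2)*(s + 2)*(s + 3)*(2*s + (s + 2)**2 + 5))/(54*(s - 1)*(s + 2)*(s + 3)*(2*s + (s + 2)**2 + 5))
  -3 < Re(s) < 1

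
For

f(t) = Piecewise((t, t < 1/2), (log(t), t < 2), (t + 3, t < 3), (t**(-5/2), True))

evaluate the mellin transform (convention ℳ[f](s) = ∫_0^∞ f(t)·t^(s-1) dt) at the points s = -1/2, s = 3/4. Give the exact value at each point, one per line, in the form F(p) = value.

the 4 pieces separated at 1/2, 2, 3 each add one integral
∫ over [0, 1/2) of t·t^(s-1) joins the sum
for t in [1/2, 2): the term is ∫ log(t)·t^(s-1)
on [2, 3) integrate f = (t + 3) against the kernel
on [3, ∞): add ∫ t**(-5/2)·t^(s-1) dt

F(-1/2) = sqrt(2)*(-486*log(2) + sqrt(2) + 648)/162
F(3/4) = 2**(1/4)*(-436*sqrt(2) + 2*2**(3/4)*3**(1/4) + 65 + log(2**(42 + 84*sqrt(2))) + 180*6**(3/4))/63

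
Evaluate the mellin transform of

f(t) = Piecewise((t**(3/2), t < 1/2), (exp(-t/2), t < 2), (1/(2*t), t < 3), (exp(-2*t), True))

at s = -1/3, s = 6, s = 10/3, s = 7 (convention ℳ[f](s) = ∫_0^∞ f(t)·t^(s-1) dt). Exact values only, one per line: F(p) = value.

linearity at 1/2, 2, 3 turns ℳ[f](s) into 4 summed integrals
between 0 and 1/2 the integrand is t**(3/2)·t^(s-1)
on [1/2, 2) integrate f = exp(-t/2) against the kernel
[2, 3) adds the kernel integral of 1/(2*t)
on [3, ∞) integrate f = exp(-2*t) against the kernel

F(-1/3) = -2**(2/3)*uppergamma(-1/3, 1)/2 - 3**(2/3)/24 + 2**(1/3)*uppergamma(-1/3, 6) + 3*2**(2/3)/32 + 3*2**(5/6)/14 + 2**(2/3)*uppergamma(-1/3, 1/4)/2
F(6) = -20864*exp(-1) + sqrt(2)/1920 + 2697*exp(-6)/8 + 211/10 + 157781*exp(-1/4)/16
F(10/3) = -8*2**(1/3)*uppergamma(10/3, 1) - 6*2**(1/3)/7 + 3*2**(1/6)/464 + 2**(2/3)*uppergamma(10/3, 6)/16 + 27*3**(1/3)/14 + 8*2**(1/3)*uppergamma(10/3, 1/4)
F(7) = -250496*exp(-1) + sqrt(2)/4352 + 11007*exp(-6)/8 + 665/12 + 3786745*exp(-1/4)/32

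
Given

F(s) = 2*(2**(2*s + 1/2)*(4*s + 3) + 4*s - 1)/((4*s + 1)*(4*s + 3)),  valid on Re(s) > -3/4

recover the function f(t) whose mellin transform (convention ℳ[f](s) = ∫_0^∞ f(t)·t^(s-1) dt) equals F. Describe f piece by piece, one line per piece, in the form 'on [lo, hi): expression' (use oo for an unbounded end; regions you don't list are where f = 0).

on [0, 1): t**(3/4)
on [1, 4): t**(1/4)/2

strip the power substitution: t**(3/2) on [0, 1); sqrt(t)/2 on [1, 2)
the shared t-power comes off first: t on [0, 1); 1/2 on [1, 2)
slice at 1, transform all 2 pieces, and sum them
for t in [0, 1): the term is ∫ t**(3/4)·t^(s-1)
for t in [1, 4): the term is ∫ t**(1/4)/2·t^(s-1)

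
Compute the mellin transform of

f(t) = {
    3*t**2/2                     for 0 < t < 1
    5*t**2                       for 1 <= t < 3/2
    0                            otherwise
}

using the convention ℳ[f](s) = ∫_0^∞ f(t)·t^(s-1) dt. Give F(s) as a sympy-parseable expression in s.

(-14 + 45*3**s/2**s)/(4*(s + 2))
  Re(s) > -2

slice at 1, transform all 2 pieces, and sum them
segment [0, 1) carries 3*t**2/2; integrate it
between 1 and 3/2 the integrand is 5*t**2·t^(s-1)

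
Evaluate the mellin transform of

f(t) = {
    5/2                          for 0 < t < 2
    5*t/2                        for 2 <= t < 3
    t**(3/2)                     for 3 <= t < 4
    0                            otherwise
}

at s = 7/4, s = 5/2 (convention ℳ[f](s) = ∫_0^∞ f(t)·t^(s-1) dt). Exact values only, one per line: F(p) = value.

breakpoints 2, 3: one integral from each of the 3 segments
piece [0, 2): integrate 5/2 against the kernel
segment [2, 3) carries 5*t/2; integrate it
on [3, 4) integrate f = t**(3/2) against the kernel

F(7/4) = -108*3**(1/4)/13 - 60*2**(3/4)/77 + 90*3**(3/4)/11 + 256*sqrt(2)/13
F(5/2) = -12*sqrt(2)/7 + 135*sqrt(3)/7 + 175/4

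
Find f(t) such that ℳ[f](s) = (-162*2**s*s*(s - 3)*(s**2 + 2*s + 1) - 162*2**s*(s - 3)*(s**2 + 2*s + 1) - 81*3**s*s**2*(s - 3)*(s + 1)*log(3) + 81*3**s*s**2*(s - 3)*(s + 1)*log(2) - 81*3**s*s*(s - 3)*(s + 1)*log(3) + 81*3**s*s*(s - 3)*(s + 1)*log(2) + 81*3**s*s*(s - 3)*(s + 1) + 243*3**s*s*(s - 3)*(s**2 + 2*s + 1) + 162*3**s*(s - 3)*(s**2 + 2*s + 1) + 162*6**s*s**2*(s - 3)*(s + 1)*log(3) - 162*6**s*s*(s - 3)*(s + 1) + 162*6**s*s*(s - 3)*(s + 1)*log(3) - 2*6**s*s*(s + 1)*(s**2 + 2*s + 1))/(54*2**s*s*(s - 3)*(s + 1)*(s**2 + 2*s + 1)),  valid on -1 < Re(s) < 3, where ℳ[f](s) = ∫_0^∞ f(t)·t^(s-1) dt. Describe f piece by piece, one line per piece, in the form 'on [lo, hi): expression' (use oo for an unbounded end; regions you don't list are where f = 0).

on [0, 1): t
on [1, 3/2): t + 3
on [3/2, 3): t*log(t)
on [3, oo): t**(-3)

treat the 4 regions marked off by 1, 3/2, 3 separately and sum
the [0, 1) slice contributes ∫ t·t^(s-1) dt
∫ over [1, 3/2) of (t + 3)·t^(s-1) joins the sum
[3/2, 3) adds the kernel integral of t*log(t)
piece [3, ∞): integrate t**(-3) against the kernel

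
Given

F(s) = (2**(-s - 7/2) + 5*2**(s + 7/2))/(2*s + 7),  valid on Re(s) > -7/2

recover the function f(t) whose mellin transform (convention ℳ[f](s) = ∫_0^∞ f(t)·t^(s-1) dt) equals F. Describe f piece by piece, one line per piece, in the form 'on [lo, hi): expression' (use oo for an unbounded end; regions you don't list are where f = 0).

treat the 2 regions marked off by 1/2 separately and sum
over [0, 1/2), the kernel integral of 3*t**(7/2) enters the sum
∫ over [1/2, 2) of 5*t**(7/2)/2·t^(s-1) joins the sum

on [0, 1/2): 3*t**(7/2)
on [1/2, 2): 5*t**(7/2)/2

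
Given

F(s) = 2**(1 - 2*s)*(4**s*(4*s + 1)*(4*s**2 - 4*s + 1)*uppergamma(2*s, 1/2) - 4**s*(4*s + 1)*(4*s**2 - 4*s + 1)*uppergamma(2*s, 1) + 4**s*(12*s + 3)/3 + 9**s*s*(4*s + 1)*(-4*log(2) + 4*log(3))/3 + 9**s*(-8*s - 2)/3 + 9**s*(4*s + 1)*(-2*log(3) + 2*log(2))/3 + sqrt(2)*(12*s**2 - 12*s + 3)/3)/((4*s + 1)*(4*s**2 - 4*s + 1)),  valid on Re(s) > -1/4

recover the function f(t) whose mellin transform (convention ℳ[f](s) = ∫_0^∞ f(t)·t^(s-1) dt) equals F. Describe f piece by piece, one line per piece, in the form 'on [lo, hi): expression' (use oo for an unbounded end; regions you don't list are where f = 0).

on [0, 1/4): t**(1/4)
on [1/4, 1): exp(-sqrt(t))
on [1, 9/4): log(sqrt(t))/sqrt(t)

reversing the power substitution: sqrt(t) on [0, 1/2); exp(-t) on [1/2, 1); log(t)/t on [1, 3/2)
breakpoints 1/4, 1: one integral from each of the 3 segments
segment [0, 1/4) carries t**(1/4); integrate it
segment [1/4, 1) carries exp(-sqrt(t)); integrate it
over [1, 9/4), the kernel integral of log(sqrt(t))/sqrt(t) enters the sum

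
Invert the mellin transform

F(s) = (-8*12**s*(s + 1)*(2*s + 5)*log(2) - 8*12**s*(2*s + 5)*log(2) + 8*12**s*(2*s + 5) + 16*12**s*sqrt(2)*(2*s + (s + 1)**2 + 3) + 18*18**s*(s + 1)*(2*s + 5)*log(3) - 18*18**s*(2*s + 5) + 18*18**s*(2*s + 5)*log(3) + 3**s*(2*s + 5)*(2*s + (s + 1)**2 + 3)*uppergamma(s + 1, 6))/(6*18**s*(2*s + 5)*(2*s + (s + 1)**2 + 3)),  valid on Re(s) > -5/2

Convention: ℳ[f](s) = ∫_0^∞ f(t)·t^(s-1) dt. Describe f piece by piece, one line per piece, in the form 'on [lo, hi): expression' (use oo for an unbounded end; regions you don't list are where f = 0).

on [0, 2/3): 3*sqrt(3)*t**(5/2)
on [2/3, 1): 3*t**2*log(3*t)
on [1, oo): t*exp(-6*t)

reversing the shared t-power: 3*sqrt(3)*t**(3/2) on [0, 2/3); 3*t*log(3*t) on [2/3, 1); exp(-6*t) on [1, ∞)
undo the common scale on t: t**(3/2) on [0, 2); t*log(t) on [2, 3); exp(-2*t) on [3, ∞)
treat the 3 regions marked off by 2/3, 1 separately and sum
segment [0, 2/3) carries 3*sqrt(3)*t**(5/2); integrate it
over [2/3, 1), the kernel integral of 3*t**2*log(3*t) enters the sum
between 1 and ∞ the integrand is t*exp(-6*t)·t^(s-1)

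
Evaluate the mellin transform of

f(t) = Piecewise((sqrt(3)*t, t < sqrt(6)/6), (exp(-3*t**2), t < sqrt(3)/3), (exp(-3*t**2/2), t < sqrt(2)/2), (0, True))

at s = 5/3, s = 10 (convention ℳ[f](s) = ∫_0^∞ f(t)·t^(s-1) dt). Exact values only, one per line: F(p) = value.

reversing the power substitution: sqrt(3)*sqrt(t) on [0, 1/6); exp(-3*t) on [1/6, 1/3); exp(-3*t/2) on [1/3, 1/2)
remove the common scale on t first: sqrt(t) on [0, 1/2); exp(-t) on [1/2, 1); exp(-t/2) on [1, 3/2)
treat the 3 regions marked off by sqrt(6)/6, sqrt(3)/3 separately and sum
piece [0, sqrt(6)/6): integrate sqrt(3)*t against the kernel
[sqrt(6)/6, sqrt(3)/3) adds the kernel integral of exp(-3*t**2)
over [sqrt(3)/3, sqrt(2)/2), the kernel integral of exp(-3*t**2/2) enters the sum

F(5/3) = 3**(1/6)*(-2**(5/6)*uppergamma(5/6, 3/4)/6 - uppergamma(5/6, 1)/6 + 2**(2/3)/32 + uppergamma(5/6, 1/2)/6 + 2**(5/6)*uppergamma(5/6, 1/2)/6)
F(10) = -4331*exp(-3/4)/1296 - 65*exp(-1)/486 + sqrt(2)/171072 + 2321*exp(-1/2)/864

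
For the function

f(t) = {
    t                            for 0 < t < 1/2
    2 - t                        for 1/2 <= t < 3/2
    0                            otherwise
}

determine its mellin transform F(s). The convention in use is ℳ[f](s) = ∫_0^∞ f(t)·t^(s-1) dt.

summing 2 kernel integrals split by 1/2 yields ℳ[f](s)
∫ t·t^(s-1) over [0, 1/2)
for t in [1/2, 3/2): the term is ∫ (2 - t)·t^(s-1)

(3**s*s + 4*3**s - 2*s - 4)/(2*2**s*s*(s + 1))
  Re(s) > -1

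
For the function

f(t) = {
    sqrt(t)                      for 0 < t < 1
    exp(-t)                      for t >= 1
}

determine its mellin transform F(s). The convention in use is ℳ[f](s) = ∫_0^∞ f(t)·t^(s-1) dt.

linearity at 1 turns ℳ[f](s) into 2 summed integrals
for t in [0, 1): the term is ∫ sqrt(t)·t^(s-1)
over [1, ∞), the kernel integral of exp(-t) enters the sum

((2*s + 1)*uppergamma(s, 1) + 2)/(2*s + 1)
  Re(s) > -1/2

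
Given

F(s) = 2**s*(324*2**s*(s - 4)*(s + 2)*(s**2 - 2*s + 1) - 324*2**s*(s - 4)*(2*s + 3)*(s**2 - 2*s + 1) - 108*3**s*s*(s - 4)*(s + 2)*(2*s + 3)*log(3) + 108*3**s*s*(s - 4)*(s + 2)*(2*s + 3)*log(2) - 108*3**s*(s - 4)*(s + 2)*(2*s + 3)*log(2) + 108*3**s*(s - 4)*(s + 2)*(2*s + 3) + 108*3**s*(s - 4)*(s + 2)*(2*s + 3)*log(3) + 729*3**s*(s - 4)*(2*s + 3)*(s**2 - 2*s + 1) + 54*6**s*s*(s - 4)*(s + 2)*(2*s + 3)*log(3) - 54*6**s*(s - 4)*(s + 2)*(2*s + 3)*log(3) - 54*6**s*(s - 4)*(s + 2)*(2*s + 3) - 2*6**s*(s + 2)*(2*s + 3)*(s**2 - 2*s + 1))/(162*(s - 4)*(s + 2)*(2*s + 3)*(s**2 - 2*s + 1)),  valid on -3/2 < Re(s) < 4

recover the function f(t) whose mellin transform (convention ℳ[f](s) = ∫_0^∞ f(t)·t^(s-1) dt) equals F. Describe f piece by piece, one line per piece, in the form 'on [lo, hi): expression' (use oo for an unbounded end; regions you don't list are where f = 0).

on [0, 4): t**(3/2)/8
on [4, 6): t**2/8
on [6, 12): 4*log(t/4)/t
on [12, oo): 256/t**4

invert the common scale on t to get sqrt(2)*t**(3/2)/4 on [0, 2); t**2/2 on [2, 3); 2*log(t/2)/t on [3, 6); …
remove the common scale on t first: t**(3/2) on [0, 1); 2*t**2 on [1, 3/2); log(t)/t on [3/2, 3); …
split f at 4, 6, 12: ℳ[f](s) collects 4 kernel integrals
piece [0, 4): integrate t**(3/2)/8 against the kernel
between 4 and 6 the integrand is t**2/8·t^(s-1)
on [6, 12) integrate f = 4*log(t/4)/t against the kernel
∫ over [12, ∞) of 256/t**4·t^(s-1) joins the sum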